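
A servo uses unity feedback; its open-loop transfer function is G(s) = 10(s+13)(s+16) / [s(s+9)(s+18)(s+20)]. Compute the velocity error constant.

System type = 1 (one pole at s=0).
K_v = lim_{s→0} s·G(s) = 10·13·16 / (9·18·20) = 52/81.

52/81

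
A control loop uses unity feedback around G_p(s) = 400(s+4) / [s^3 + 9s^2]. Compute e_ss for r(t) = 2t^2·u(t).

0.0225

Factoring s^2 from the denominator leaves a polynomial with constant term 9, so the system is type 2.
K_a = lim_{s→0} s^2·G_p(s) = 400·4 / 9 = 1600/9.
r(t) = 2t^2 gives R(s) = 4/s^3.
e_ss = 4/K_a = 4/(1600/9) = 0.0225.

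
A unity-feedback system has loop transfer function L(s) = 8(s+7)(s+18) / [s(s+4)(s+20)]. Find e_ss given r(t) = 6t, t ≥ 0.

10/21

The open loop has one pole at the origin → type 1 system.
K_v = lim_{s→0} s·L(s) = 8·7·18 / (4·20) = 12.6.
e_ss = 6/K_v = 6/12.6 = 10/21.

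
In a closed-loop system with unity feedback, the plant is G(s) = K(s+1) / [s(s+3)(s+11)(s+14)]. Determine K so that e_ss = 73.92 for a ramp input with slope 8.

G(s) has one factor of s in the denominator, so the system is type 1.
K_v = lim_{s→0} s·G(s) = K·1 / (3·11·14) = (1/462)·K.
e_ss = 8/K_v = 73.92 ⇒ K_v = 25/231 ⇒ K = (25/231)/(1/462) = 50.

50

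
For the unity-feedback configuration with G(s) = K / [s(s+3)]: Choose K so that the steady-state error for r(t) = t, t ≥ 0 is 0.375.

System type = 1 (one pole at s=0).
K_v = lim_{s→0} s·G(s) = K / (3) = (1/3)·K.
e_ss = 1/K_v = 0.375 ⇒ K_v = 8/3 ⇒ K = (8/3)/(1/3) = 8.

8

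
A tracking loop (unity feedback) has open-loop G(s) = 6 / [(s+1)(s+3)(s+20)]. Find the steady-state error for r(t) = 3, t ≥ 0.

30/11

The open loop has no poles at the origin → type 0 system.
K_p = lim_{s→0} G(s) = 6 / (1·3·20) = 0.1.
e_ss = 3/(1 + K_p) = 3/1.1 = 30/11.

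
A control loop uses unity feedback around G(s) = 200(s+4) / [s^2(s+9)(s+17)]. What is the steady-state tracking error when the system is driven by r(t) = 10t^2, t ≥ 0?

System type = 2 (two poles at s=0).
K_a = lim_{s→0} s^2·G(s) = 200·4 / (9·17) = 800/153.
r(t) = 10t^2 gives R(s) = 20/s^3.
e_ss = 20/K_a = 20/(800/153) = 3.825.

3.825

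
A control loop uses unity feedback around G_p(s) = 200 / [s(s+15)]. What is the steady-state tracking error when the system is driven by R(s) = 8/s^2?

The open loop has one pole at the origin → type 1 system.
K_v = lim_{s→0} s·G_p(s) = 200 / (15) = 40/3.
e_ss = 8/K_v = 8/(40/3) = 0.6.

0.6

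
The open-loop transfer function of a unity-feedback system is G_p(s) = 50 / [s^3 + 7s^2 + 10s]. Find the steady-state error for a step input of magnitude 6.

Factoring s from the denominator leaves a polynomial with constant term 10, so the system is type 1.
A type-1 system has K_p = ∞, so it tracks a step input with zero steady-state error.

0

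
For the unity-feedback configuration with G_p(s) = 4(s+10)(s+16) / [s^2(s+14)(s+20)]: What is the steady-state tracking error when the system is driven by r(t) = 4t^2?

Two free integrators in G_p(s): this is a type 2 system.
K_a = lim_{s→0} s^2·G_p(s) = 4·10·16 / (14·20) = 16/7.
r(t) = 4t^2 gives R(s) = 8/s^3.
e_ss = 8/K_a = 8/(16/7) = 3.5.

3.5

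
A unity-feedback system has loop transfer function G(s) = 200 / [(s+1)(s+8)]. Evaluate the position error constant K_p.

25

G(s) has no factors of s in the denominator, so the system is type 0.
K_p = lim_{s→0} G(s) = 200 / (1·8) = 25.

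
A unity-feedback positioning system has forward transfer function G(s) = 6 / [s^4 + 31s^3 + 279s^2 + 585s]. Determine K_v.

2/195

The denominator has no term below 585s — 1 pole at s=0, type 1.
K_v = lim_{s→0} s·G(s) = 6 / 585 = 2/195.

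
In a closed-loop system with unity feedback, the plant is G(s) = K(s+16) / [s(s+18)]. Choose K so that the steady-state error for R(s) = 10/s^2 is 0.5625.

The open loop has one pole at the origin → type 1 system.
K_v = lim_{s→0} s·G(s) = K·16 / (18) = (8/9)·K.
e_ss = 10/K_v = 0.5625 ⇒ K_v = 160/9 ⇒ K = (160/9)/(8/9) = 20.

20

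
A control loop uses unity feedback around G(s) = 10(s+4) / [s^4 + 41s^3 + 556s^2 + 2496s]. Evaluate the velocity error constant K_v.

Lowest-order denominator term is 2496s, so the open loop has 1 pole at the origin → type 1 system.
K_v = lim_{s→0} s·G(s) = 10·4 / 2496 = 5/312.

5/312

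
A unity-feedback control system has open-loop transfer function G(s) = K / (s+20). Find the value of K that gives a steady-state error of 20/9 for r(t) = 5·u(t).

25

System type = 0 (no poles at s=0).
K_p = lim_{s→0} G(s) = K / (20) = 0.05·K.
e_ss = 5/(1 + K_p) = 20/9 ⇒ 1 + 0.05·K = 2.25 ⇒ K = 25.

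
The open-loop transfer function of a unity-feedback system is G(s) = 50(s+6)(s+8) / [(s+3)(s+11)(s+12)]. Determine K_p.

System type = 0 (no poles at s=0).
K_p = lim_{s→0} G(s) = 50·6·8 / (3·11·12) = 200/33.

200/33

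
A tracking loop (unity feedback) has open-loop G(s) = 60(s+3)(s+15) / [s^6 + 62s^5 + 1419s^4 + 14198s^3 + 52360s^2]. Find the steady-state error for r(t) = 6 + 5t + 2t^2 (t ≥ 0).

Factoring s^2 from the denominator leaves a polynomial with constant term 52360, so the system is type 2. Treating each term separately:
  • 6: tracked with zero error.
  • 5t: tracked with zero error.
  • 2t^2: e_ss = 4/K_a with K_a=135/2618 → 10472/135.
Total e_ss = 10472/135.

10472/135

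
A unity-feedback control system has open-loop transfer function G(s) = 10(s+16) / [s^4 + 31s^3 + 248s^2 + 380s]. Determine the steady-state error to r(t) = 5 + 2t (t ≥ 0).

Factoring s from the denominator leaves a polynomial with constant term 380, so the system is type 1. Treating each term separately:
  • 5: tracked with zero error.
  • 2t: e_ss = 2/K_v with K_v=8/19 → 4.75.
Total e_ss = 4.75.

4.75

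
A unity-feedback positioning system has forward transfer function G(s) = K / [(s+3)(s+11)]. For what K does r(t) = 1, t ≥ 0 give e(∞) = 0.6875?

No free integrators in G(s): this is a type 0 system.
K_p = lim_{s→0} G(s) = K / (3·11) = (1/33)·K.
e_ss = 1/(1 + K_p) = 0.6875 ⇒ 1 + (1/33)·K = 16/11 ⇒ K = 15.

15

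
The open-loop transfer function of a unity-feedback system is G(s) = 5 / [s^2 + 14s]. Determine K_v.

The denominator has no term below 14s — 1 pole at s=0, type 1.
K_v = lim_{s→0} s·G(s) = 5 / 14 = 5/14.

5/14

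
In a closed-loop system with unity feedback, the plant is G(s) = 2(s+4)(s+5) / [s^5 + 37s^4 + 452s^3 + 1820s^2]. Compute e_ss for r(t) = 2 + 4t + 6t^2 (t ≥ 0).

546

The denominator has no term below 1820s^2 — 2 poles at s=0, type 2. By superposition:
  • 2: tracked with zero error.
  • 4t: tracked with zero error.
  • 6t^2: e_ss = 12/K_a with K_a=2/91 → 546.
Total e_ss = 546.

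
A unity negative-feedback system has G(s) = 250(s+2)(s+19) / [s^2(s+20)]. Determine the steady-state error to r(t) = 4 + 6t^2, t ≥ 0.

Two free integrators in G(s): this is a type 2 system. Taking each input component in turn:
  • 4: tracked with zero error.
  • 6t^2: e_ss = 12/K_a with K_a=475 → 12/475.
Total e_ss = 12/475.

12/475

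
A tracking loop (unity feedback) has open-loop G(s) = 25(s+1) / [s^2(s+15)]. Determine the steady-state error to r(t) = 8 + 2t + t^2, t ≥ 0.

System type = 2 (two poles at s=0). By superposition:
  • 8: tracked with zero error.
  • 2t: tracked with zero error.
  • t^2: e_ss = 2/K_a with K_a=5/3 → 1.2.
Total e_ss = 1.2.

1.2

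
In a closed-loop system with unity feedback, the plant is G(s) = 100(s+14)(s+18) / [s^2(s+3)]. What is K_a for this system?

8400

Two free integrators in G(s): this is a type 2 system.
K_a = lim_{s→0} s^2·G(s) = 100·14·18 / (3) = 8400.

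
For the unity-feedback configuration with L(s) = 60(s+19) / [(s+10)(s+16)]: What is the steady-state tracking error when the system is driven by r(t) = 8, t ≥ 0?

64/65

System type = 0 (no poles at s=0).
K_p = lim_{s→0} L(s) = 60·19 / (10·16) = 7.125.
e_ss = 8/(1 + K_p) = 8/8.125 = 64/65.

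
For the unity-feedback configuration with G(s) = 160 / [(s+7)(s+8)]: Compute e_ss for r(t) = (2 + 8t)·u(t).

G(s) has no factors of s in the denominator, so the system is type 0. By superposition:
  • 2: e_ss = 2/(1+K_p) with K_p=20/7 → 14/27.
  • 8t: a type-0 system cannot track it, e_ss → ∞.
The unbounded component dominates.

infinity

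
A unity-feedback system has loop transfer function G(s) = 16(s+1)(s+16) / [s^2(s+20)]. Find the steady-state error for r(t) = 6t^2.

System type = 2 (two poles at s=0).
K_a = lim_{s→0} s^2·G(s) = 16·1·16 / (20) = 12.8.
r(t) = 6t^2 gives R(s) = 12/s^3.
e_ss = 12/K_a = 12/12.8 = 0.9375.

0.9375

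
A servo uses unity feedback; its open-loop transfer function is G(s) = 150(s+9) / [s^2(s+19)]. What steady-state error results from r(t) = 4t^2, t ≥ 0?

The open loop has two poles at the origin → type 2 system.
K_a = lim_{s→0} s^2·G(s) = 150·9 / (19) = 1350/19.
r(t) = 4t^2 gives R(s) = 8/s^3.
e_ss = 8/K_a = 8/(1350/19) = 76/675.

76/675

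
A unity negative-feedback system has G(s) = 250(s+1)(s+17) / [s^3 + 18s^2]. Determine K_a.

The denominator has no term below 18s^2 — 2 poles at s=0, type 2.
K_a = lim_{s→0} s^2·G(s) = 250·1·17 / 18 = 2125/9.

2125/9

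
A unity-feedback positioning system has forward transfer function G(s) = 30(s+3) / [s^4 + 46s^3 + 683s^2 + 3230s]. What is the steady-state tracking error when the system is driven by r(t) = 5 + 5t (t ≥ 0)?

1615/9

Factoring s from the denominator leaves a polynomial with constant term 3230, so the system is type 1. Taking each input component in turn:
  • 5: tracked with zero error.
  • 5t: e_ss = 5/K_v with K_v=9/323 → 1615/9.
Total e_ss = 1615/9.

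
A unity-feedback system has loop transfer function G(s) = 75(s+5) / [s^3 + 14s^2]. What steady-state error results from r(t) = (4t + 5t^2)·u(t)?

28/75

Factoring s^2 from the denominator leaves a polynomial with constant term 14, so the system is type 2. Taking each input component in turn:
  • 4t: tracked with zero error.
  • 5t^2: e_ss = 10/K_a with K_a=375/14 → 28/75.
Total e_ss = 28/75.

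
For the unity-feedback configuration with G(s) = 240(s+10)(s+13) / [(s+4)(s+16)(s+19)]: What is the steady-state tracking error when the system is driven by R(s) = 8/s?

No free integrators in G(s): this is a type 0 system.
K_p = lim_{s→0} G(s) = 240·10·13 / (4·16·19) = 975/38.
e_ss = 8/(1 + K_p) = 8/(1013/38) = 304/1013.

304/1013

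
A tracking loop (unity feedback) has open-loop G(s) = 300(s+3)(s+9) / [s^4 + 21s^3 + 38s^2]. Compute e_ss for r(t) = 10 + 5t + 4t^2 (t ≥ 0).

The denominator has no term below 38s^2 — 2 poles at s=0, type 2. By superposition:
  • 10: tracked with zero error.
  • 5t: tracked with zero error.
  • 4t^2: e_ss = 8/K_a with K_a=4050/19 → 76/2025.
Total e_ss = 76/2025.

76/2025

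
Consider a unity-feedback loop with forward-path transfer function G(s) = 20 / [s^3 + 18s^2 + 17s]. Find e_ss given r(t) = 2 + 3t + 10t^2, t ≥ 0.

Lowest-order denominator term is 17s, so the open loop has 1 pole at the origin → type 1 system. By superposition:
  • 2: tracked with zero error.
  • 3t: e_ss = 3/K_v with K_v=20/17 → 2.55.
  • 10t^2: a type-1 system cannot track it, e_ss → ∞.
The unbounded component dominates.

infinity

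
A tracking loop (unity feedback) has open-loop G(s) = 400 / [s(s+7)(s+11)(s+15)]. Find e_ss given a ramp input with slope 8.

One free integrator in G(s): this is a type 1 system.
K_v = lim_{s→0} s·G(s) = 400 / (7·11·15) = 80/231.
e_ss = 8/K_v = 8/(80/231) = 23.1.

23.1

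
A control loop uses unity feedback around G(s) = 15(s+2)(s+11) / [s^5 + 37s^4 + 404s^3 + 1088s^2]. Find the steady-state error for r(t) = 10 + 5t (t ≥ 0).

Factoring s^2 from the denominator leaves a polynomial with constant term 1088, so the system is type 2. Taking each input component in turn:
  • 10: tracked with zero error.
  • 5t: tracked with zero error.
Total e_ss = 0.

0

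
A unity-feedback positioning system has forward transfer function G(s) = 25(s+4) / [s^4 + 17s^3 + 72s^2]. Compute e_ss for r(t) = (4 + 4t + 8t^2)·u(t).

The denominator has no term below 72s^2 — 2 poles at s=0, type 2. Treating each term separately:
  • 4: tracked with zero error.
  • 4t: tracked with zero error.
  • 8t^2: e_ss = 16/K_a with K_a=25/18 → 11.52.
Total e_ss = 11.52.

11.52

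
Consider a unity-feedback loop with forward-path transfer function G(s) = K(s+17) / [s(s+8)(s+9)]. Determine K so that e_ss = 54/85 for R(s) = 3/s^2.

G(s) has one factor of s in the denominator, so the system is type 1.
K_v = lim_{s→0} s·G(s) = K·17 / (8·9) = (17/72)·K.
e_ss = 3/K_v = 54/85 ⇒ K_v = 85/18 ⇒ K = (85/18)/(17/72) = 20.

20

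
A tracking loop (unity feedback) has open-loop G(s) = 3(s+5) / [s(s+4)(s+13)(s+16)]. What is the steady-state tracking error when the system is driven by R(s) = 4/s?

G(s) has one factor of s in the denominator, so the system is type 1.
K_p = ∞ for a type-1 system; e_ss to a step is zero.

0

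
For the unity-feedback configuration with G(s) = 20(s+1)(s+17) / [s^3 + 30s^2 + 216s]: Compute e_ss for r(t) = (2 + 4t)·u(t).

216/85

Lowest-order denominator term is 216s, so the open loop has 1 pole at the origin → type 1 system. Treating each term separately:
  • 2: tracked with zero error.
  • 4t: e_ss = 4/K_v with K_v=85/54 → 216/85.
Total e_ss = 216/85.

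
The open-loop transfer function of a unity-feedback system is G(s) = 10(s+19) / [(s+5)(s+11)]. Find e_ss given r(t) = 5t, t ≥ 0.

G(s) has no factors of s in the denominator, so the system is type 0.
K_v = lim_{s→0} s·G(s) = 0; the steady-state error to this ramp input grows without bound.

infinity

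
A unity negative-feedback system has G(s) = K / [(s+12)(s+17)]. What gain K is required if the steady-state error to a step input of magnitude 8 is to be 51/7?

20

No free integrators in G(s): this is a type 0 system.
K_p = lim_{s→0} G(s) = K / (12·17) = (1/204)·K.
e_ss = 8/(1 + K_p) = 51/7 ⇒ 1 + (1/204)·K = 56/51 ⇒ K = 20.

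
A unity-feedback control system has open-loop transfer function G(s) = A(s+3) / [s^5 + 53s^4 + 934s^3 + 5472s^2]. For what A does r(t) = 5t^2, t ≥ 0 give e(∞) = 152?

120

Lowest-order denominator term is 5472s^2, so the open loop has 2 poles at the origin → type 2 system.
K_a = lim_{s→0} s^2·G(s) = A·3 / 5472 = (1/1824)·A.
e_ss = 10/K_a = 152 ⇒ K_a = 5/76 ⇒ A = (5/76)/(1/1824) = 120.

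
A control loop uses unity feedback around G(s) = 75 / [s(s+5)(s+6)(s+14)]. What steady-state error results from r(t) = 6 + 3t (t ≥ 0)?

G(s) has one factor of s in the denominator, so the system is type 1. By superposition:
  • 6: tracked with zero error.
  • 3t: e_ss = 3/K_v with K_v=5/28 → 16.8.
Total e_ss = 16.8.

16.8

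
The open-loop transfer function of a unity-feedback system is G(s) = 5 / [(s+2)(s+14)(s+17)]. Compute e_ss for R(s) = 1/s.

476/481

G(s) has no factors of s in the denominator, so the system is type 0.
K_p = lim_{s→0} G(s) = 5 / (2·14·17) = 5/476.
e_ss = 1/(1 + K_p) = 1/(481/476) = 476/481.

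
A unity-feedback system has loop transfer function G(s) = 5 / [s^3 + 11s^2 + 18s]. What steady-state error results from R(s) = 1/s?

The denominator has no term below 18s — 1 pole at s=0, type 1.
A type-1 system has K_p = ∞, so it tracks a step input with zero steady-state error.

0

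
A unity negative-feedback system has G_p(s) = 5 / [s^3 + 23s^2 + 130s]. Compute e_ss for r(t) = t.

The denominator has no term below 130s — 1 pole at s=0, type 1.
K_v = lim_{s→0} s·G_p(s) = 5 / 130 = 1/26.
e_ss = 1/K_v = 1/(1/26) = 26.

26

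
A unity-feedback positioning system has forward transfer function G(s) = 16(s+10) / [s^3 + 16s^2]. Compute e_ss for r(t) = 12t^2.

Factoring s^2 from the denominator leaves a polynomial with constant term 16, so the system is type 2.
K_a = lim_{s→0} s^2·G(s) = 16·10 / 16 = 10.
r(t) = 12t^2 gives R(s) = 24/s^3.
e_ss = 24/K_a = 24/10 = 2.4.

2.4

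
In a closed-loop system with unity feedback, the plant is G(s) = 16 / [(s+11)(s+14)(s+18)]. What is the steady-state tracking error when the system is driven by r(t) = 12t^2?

infinity

System type = 0 (no poles at s=0).
K_a = lim_{s→0} s^2·G(s) = 0; the steady-state error to this parabolic input grows without bound.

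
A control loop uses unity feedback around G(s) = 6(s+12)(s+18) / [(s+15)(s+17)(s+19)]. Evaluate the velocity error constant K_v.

System type = 0 (no poles at s=0).
K_v = lim_{s→0} s·G(s) = 0 (the extra factor of s kills the finite limit).

0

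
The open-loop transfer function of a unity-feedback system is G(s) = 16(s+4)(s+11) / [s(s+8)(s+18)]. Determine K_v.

G(s) has one factor of s in the denominator, so the system is type 1.
K_v = lim_{s→0} s·G(s) = 16·4·11 / (8·18) = 44/9.

44/9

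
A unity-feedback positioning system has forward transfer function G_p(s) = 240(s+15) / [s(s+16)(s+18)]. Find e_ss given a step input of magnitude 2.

G_p(s) has one factor of s in the denominator, so the system is type 1.
A type-1 system has K_p = ∞, so it tracks a step input with zero steady-state error.

0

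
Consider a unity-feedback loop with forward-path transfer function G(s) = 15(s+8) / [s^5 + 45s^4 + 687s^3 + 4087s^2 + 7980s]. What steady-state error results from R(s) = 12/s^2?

798

Lowest-order denominator term is 7980s, so the open loop has 1 pole at the origin → type 1 system.
K_v = lim_{s→0} s·G(s) = 15·8 / 7980 = 2/133.
e_ss = 12/K_v = 12/(2/133) = 798.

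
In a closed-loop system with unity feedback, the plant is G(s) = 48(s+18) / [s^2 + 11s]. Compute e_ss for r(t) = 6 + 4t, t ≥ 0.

Factoring s from the denominator leaves a polynomial with constant term 11, so the system is type 1. Taking each input component in turn:
  • 6: tracked with zero error.
  • 4t: e_ss = 4/K_v with K_v=864/11 → 11/216.
Total e_ss = 11/216.

11/216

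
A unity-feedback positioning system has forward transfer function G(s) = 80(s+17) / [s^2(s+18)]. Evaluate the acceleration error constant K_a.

System type = 2 (two poles at s=0).
K_a = lim_{s→0} s^2·G(s) = 80·17 / (18) = 680/9.

680/9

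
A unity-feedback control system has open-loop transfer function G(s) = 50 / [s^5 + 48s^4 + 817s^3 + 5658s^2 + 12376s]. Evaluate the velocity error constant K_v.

25/6188

The denominator has no term below 12376s — 1 pole at s=0, type 1.
K_v = lim_{s→0} s·G(s) = 50 / 12376 = 25/6188.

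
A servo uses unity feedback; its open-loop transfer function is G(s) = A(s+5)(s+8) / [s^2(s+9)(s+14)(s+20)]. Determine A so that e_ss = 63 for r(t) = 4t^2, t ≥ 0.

System type = 2 (two poles at s=0).
K_a = lim_{s→0} s^2·G(s) = A·5·8 / (9·14·20) = (1/63)·A.
e_ss = 8/K_a = 63 ⇒ K_a = 8/63 ⇒ A = (8/63)/(1/63) = 8.

8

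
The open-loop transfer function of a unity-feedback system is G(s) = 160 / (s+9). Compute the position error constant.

160/9

The open loop has no poles at the origin → type 0 system.
K_p = lim_{s→0} G(s) = 160 / (9) = 160/9.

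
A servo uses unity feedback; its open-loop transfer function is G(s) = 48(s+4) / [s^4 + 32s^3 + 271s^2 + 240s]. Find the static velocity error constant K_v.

Lowest-order denominator term is 240s, so the open loop has 1 pole at the origin → type 1 system.
K_v = lim_{s→0} s·G(s) = 48·4 / 240 = 0.8.

0.8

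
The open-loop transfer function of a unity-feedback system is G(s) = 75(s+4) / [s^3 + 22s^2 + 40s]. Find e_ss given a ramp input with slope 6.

0.8

The denominator has no term below 40s — 1 pole at s=0, type 1.
K_v = lim_{s→0} s·G(s) = 75·4 / 40 = 7.5.
e_ss = 6/K_v = 6/7.5 = 0.8.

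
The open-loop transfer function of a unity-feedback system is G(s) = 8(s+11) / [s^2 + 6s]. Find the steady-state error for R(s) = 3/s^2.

9/44

The denominator has no term below 6s — 1 pole at s=0, type 1.
K_v = lim_{s→0} s·G(s) = 8·11 / 6 = 44/3.
e_ss = 3/K_v = 3/(44/3) = 9/44.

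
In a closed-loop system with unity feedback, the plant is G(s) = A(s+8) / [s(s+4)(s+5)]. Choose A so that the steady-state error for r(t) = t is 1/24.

60

One free integrator in G(s): this is a type 1 system.
K_v = lim_{s→0} s·G(s) = A·8 / (4·5) = 0.4·A.
e_ss = 1/K_v = 1/24 ⇒ K_v = 24 ⇒ A = 24/0.4 = 60.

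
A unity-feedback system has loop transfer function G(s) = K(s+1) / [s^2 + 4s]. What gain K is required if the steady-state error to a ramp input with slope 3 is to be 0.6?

20

Lowest-order denominator term is 4s, so the open loop has 1 pole at the origin → type 1 system.
K_v = lim_{s→0} s·G(s) = K·1 / 4 = 0.25·K.
e_ss = 3/K_v = 0.6 ⇒ K_v = 5 ⇒ K = 5/0.25 = 20.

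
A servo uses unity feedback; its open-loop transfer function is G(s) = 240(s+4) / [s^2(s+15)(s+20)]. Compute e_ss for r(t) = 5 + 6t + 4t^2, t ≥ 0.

System type = 2 (two poles at s=0). Treating each term separately:
  • 5: tracked with zero error.
  • 6t: tracked with zero error.
  • 4t^2: e_ss = 8/K_a with K_a=3.2 → 2.5.
Total e_ss = 2.5.

2.5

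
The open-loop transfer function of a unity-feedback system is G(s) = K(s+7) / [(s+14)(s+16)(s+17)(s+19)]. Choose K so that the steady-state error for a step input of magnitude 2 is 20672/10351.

15

The open loop has no poles at the origin → type 0 system.
K_p = lim_{s→0} G(s) = K·7 / (14·16·17·19) = (1/10336)·K.
e_ss = 2/(1 + K_p) = 20672/10351 ⇒ 1 + (1/10336)·K = 10351/10336 ⇒ K = 15.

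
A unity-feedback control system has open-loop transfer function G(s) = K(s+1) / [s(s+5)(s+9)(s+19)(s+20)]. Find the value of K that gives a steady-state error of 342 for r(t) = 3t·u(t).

G(s) has one factor of s in the denominator, so the system is type 1.
K_v = lim_{s→0} s·G(s) = K·1 / (5·9·19·20) = (1/17100)·K.
e_ss = 3/K_v = 342 ⇒ K_v = 1/114 ⇒ K = (1/114)/(1/17100) = 150.

150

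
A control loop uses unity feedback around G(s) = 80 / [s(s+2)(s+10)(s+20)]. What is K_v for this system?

The open loop has one pole at the origin → type 1 system.
K_v = lim_{s→0} s·G(s) = 80 / (2·10·20) = 0.2.

0.2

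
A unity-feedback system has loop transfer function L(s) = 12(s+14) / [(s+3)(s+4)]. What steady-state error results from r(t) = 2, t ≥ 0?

2/15

The open loop has no poles at the origin → type 0 system.
K_p = lim_{s→0} L(s) = 12·14 / (3·4) = 14.
e_ss = 2/(1 + K_p) = 2/15.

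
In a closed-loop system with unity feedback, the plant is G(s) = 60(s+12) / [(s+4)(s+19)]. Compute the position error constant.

System type = 0 (no poles at s=0).
K_p = lim_{s→0} G(s) = 60·12 / (4·19) = 180/19.

180/19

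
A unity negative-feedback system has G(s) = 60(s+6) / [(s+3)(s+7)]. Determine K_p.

No free integrators in G(s): this is a type 0 system.
K_p = lim_{s→0} G(s) = 60·6 / (3·7) = 120/7.

120/7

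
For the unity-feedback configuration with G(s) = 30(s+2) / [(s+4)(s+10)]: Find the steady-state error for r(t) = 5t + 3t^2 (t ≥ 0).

infinity

G(s) has no factors of s in the denominator, so the system is type 0. Taking each input component in turn:
  • 5t: a type-0 system cannot track it, e_ss → ∞.
  • 3t^2: a type-0 system cannot track it, e_ss → ∞.
The unbounded component dominates.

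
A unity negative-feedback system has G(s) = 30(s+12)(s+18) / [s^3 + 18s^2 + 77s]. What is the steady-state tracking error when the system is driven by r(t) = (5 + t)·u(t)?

77/6480

The denominator has no term below 77s — 1 pole at s=0, type 1. By superposition:
  • 5: tracked with zero error.
  • t: e_ss = 1/K_v with K_v=6480/77 → 77/6480.
Total e_ss = 77/6480.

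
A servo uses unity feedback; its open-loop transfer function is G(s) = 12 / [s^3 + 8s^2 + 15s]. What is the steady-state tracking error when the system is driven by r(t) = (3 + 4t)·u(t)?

5

Factoring s from the denominator leaves a polynomial with constant term 15, so the system is type 1. Treating each term separately:
  • 3: tracked with zero error.
  • 4t: e_ss = 4/K_v with K_v=0.8 → 5.
Total e_ss = 5.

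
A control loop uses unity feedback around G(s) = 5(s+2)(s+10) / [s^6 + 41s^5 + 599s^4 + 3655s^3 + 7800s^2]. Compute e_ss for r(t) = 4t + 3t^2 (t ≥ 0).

468

Factoring s^2 from the denominator leaves a polynomial with constant term 7800, so the system is type 2. Treating each term separately:
  • 4t: tracked with zero error.
  • 3t^2: e_ss = 6/K_a with K_a=1/78 → 468.
Total e_ss = 468.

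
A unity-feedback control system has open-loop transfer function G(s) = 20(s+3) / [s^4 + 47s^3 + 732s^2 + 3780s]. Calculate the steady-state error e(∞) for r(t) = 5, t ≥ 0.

Factoring s from the denominator leaves a polynomial with constant term 3780, so the system is type 1.
A type-1 system has K_p = ∞, so it tracks a step input with zero steady-state error.

0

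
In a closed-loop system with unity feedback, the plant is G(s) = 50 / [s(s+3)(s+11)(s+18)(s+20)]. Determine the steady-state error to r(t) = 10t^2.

infinity

One free integrator in G(s): this is a type 1 system.
For a type-1 system K_a = 0, so e_ss to a parabolic input is unbounded.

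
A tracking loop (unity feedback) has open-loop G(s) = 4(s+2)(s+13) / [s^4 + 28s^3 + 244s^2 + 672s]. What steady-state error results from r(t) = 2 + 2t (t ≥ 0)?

Factoring s from the denominator leaves a polynomial with constant term 672, so the system is type 1. By superposition:
  • 2: tracked with zero error.
  • 2t: e_ss = 2/K_v with K_v=13/84 → 168/13.
Total e_ss = 168/13.

168/13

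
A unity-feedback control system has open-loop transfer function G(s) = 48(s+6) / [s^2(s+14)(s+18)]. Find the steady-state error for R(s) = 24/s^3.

Two free integrators in G(s): this is a type 2 system.
K_a = lim_{s→0} s^2·G(s) = 48·6 / (14·18) = 8/7.
r(t) = 12t^2 gives R(s) = 24/s^3.
e_ss = 24/K_a = 24/(8/7) = 21.

21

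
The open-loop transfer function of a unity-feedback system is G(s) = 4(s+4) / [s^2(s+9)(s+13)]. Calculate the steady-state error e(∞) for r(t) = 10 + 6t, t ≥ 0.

The open loop has two poles at the origin → type 2 system. Taking each input component in turn:
  • 10: tracked with zero error.
  • 6t: tracked with zero error.
Total e_ss = 0.

0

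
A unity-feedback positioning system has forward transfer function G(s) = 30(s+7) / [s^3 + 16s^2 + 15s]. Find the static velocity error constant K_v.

14

The denominator has no term below 15s — 1 pole at s=0, type 1.
K_v = lim_{s→0} s·G(s) = 30·7 / 15 = 14.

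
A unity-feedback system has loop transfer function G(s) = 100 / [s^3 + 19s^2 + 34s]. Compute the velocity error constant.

Lowest-order denominator term is 34s, so the open loop has 1 pole at the origin → type 1 system.
K_v = lim_{s→0} s·G(s) = 100 / 34 = 50/17.

50/17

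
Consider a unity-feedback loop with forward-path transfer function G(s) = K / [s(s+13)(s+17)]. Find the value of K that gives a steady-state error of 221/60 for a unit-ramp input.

60

System type = 1 (one pole at s=0).
K_v = lim_{s→0} s·G(s) = K / (13·17) = (1/221)·K.
e_ss = 1/K_v = 221/60 ⇒ K_v = 60/221 ⇒ K = (60/221)/(1/221) = 60.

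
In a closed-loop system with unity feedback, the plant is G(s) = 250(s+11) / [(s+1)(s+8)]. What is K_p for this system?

343.75

G(s) has no factors of s in the denominator, so the system is type 0.
K_p = lim_{s→0} G(s) = 250·11 / (1·8) = 343.75.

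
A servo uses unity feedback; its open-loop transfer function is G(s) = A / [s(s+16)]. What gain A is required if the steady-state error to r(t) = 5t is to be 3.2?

One free integrator in G(s): this is a type 1 system.
K_v = lim_{s→0} s·G(s) = A / (16) = 0.0625·A.
e_ss = 5/K_v = 3.2 ⇒ K_v = 1.5625 ⇒ A = 1.5625/0.0625 = 25.

25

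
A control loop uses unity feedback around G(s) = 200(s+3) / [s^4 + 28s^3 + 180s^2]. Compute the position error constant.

K_p = lim_{s→0} G(s); with 2 poles at the origin the limit diverges, so K_p = ∞.

infinity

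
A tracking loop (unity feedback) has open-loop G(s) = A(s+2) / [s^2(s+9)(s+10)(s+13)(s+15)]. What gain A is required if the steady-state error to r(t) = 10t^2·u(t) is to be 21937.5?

8

System type = 2 (two poles at s=0).
K_a = lim_{s→0} s^2·G(s) = A·2 / (9·10·13·15) = (1/8775)·A.
e_ss = 20/K_a = 21937.5 ⇒ K_a = 8/8775 ⇒ A = (8/8775)/(1/8775) = 8.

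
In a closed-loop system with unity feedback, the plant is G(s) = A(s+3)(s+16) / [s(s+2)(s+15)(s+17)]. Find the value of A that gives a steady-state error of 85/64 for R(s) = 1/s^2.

8

System type = 1 (one pole at s=0).
K_v = lim_{s→0} s·G(s) = A·3·16 / (2·15·17) = (8/85)·A.
e_ss = 1/K_v = 85/64 ⇒ K_v = 64/85 ⇒ A = (64/85)/(8/85) = 8.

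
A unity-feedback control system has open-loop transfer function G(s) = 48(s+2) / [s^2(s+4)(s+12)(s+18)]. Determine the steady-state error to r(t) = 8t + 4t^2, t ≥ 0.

72

G(s) has two factors of s in the denominator, so the system is type 2. Taking each input component in turn:
  • 8t: tracked with zero error.
  • 4t^2: e_ss = 8/K_a with K_a=1/9 → 72.
Total e_ss = 72.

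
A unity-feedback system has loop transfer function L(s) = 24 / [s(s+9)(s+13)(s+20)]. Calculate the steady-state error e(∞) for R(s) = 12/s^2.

1170

L(s) has one factor of s in the denominator, so the system is type 1.
K_v = lim_{s→0} s·L(s) = 24 / (9·13·20) = 2/195.
e_ss = 12/K_v = 12/(2/195) = 1170.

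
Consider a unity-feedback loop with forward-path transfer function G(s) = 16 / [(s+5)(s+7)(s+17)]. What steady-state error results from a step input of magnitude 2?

G(s) has no factors of s in the denominator, so the system is type 0.
K_p = lim_{s→0} G(s) = 16 / (5·7·17) = 16/595.
e_ss = 2/(1 + K_p) = 2/(611/595) = 1190/611.

1190/611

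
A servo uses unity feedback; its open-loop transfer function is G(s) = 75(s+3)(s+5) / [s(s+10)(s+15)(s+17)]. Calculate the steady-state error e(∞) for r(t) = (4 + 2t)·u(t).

One free integrator in G(s): this is a type 1 system. Treating each term separately:
  • 4: tracked with zero error.
  • 2t: e_ss = 2/K_v with K_v=15/34 → 68/15.
Total e_ss = 68/15.

68/15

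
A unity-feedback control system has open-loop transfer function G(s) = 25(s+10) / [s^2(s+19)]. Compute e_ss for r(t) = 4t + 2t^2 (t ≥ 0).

Two free integrators in G(s): this is a type 2 system. Taking each input component in turn:
  • 4t: tracked with zero error.
  • 2t^2: e_ss = 4/K_a with K_a=250/19 → 0.304.
Total e_ss = 0.304.

0.304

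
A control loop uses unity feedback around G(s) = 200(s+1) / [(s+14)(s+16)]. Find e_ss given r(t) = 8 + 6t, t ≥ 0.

infinity

System type = 0 (no poles at s=0). Treating each term separately:
  • 8: e_ss = 8/(1+K_p) with K_p=25/28 → 224/53.
  • 6t: a type-0 system cannot track it, e_ss → ∞.
The unbounded component dominates.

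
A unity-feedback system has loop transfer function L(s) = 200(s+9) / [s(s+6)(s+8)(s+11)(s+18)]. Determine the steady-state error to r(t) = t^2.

One free integrator in L(s): this is a type 1 system.
K_a = lim_{s→0} s^2·L(s) = 0; the steady-state error to this parabolic input grows without bound.

infinity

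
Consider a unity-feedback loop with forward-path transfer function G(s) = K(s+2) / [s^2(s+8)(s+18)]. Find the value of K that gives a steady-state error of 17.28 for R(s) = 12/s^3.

50

Two free integrators in G(s): this is a type 2 system.
K_a = lim_{s→0} s^2·G(s) = K·2 / (8·18) = (1/72)·K.
e_ss = 12/K_a = 17.28 ⇒ K_a = 25/36 ⇒ K = (25/36)/(1/72) = 50.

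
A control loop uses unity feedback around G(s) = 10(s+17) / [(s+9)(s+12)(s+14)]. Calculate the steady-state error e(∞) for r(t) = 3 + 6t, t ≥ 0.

infinity

G(s) has no factors of s in the denominator, so the system is type 0. By superposition:
  • 3: e_ss = 3/(1+K_p) with K_p=85/756 → 2268/841.
  • 6t: a type-0 system cannot track it, e_ss → ∞.
The unbounded component dominates.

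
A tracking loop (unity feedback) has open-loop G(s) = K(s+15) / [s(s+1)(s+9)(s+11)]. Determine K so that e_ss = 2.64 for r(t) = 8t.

20

The open loop has one pole at the origin → type 1 system.
K_v = lim_{s→0} s·G(s) = K·15 / (1·9·11) = (5/33)·K.
e_ss = 8/K_v = 2.64 ⇒ K_v = 100/33 ⇒ K = (100/33)/(5/33) = 20.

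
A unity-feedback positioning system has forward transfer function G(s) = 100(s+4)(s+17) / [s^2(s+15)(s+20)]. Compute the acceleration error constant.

G(s) has two factors of s in the denominator, so the system is type 2.
K_a = lim_{s→0} s^2·G(s) = 100·4·17 / (15·20) = 68/3.

68/3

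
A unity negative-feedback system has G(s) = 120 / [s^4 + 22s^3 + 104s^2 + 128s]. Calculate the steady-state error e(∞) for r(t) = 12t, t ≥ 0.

The denominator has no term below 128s — 1 pole at s=0, type 1.
K_v = lim_{s→0} s·G(s) = 120 / 128 = 0.9375.
e_ss = 12/K_v = 12/0.9375 = 12.8.

12.8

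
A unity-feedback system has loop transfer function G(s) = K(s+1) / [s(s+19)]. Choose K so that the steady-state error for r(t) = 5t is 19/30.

One free integrator in G(s): this is a type 1 system.
K_v = lim_{s→0} s·G(s) = K·1 / (19) = (1/19)·K.
e_ss = 5/K_v = 19/30 ⇒ K_v = 150/19 ⇒ K = (150/19)/(1/19) = 150.

150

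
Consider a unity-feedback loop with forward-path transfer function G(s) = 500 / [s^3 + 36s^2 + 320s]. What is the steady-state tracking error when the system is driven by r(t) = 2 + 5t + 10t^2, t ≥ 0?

infinity

Factoring s from the denominator leaves a polynomial with constant term 320, so the system is type 1. By superposition:
  • 2: tracked with zero error.
  • 5t: e_ss = 5/K_v with K_v=1.5625 → 3.2.
  • 10t^2: a type-1 system cannot track it, e_ss → ∞.
The unbounded component dominates.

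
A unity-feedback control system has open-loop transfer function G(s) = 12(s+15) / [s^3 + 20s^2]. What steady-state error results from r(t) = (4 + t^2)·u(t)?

2/9

Factoring s^2 from the denominator leaves a polynomial with constant term 20, so the system is type 2. By superposition:
  • 4: tracked with zero error.
  • t^2: e_ss = 2/K_a with K_a=9 → 2/9.
Total e_ss = 2/9.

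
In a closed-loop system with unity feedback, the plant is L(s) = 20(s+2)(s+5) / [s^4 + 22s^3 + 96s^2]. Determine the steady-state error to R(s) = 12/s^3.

5.76

The denominator has no term below 96s^2 — 2 poles at s=0, type 2.
K_a = lim_{s→0} s^2·L(s) = 20·2·5 / 96 = 25/12.
r(t) = 6t^2 gives R(s) = 12/s^3.
e_ss = 12/K_a = 12/(25/12) = 5.76.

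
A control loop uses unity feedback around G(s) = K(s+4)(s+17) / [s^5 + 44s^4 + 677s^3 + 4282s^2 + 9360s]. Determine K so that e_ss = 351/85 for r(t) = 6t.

200

The denominator has no term below 9360s — 1 pole at s=0, type 1.
K_v = lim_{s→0} s·G(s) = K·4·17 / 9360 = (17/2340)·K.
e_ss = 6/K_v = 351/85 ⇒ K_v = 170/117 ⇒ K = (170/117)/(17/2340) = 200.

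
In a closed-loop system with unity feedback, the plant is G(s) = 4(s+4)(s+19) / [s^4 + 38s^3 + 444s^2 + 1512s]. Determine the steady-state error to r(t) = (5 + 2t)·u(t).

Lowest-order denominator term is 1512s, so the open loop has 1 pole at the origin → type 1 system. By superposition:
  • 5: tracked with zero error.
  • 2t: e_ss = 2/K_v with K_v=38/189 → 189/19.
Total e_ss = 189/19.

189/19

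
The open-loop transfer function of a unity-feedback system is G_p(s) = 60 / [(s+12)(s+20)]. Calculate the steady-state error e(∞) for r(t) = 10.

System type = 0 (no poles at s=0).
K_p = lim_{s→0} G_p(s) = 60 / (12·20) = 0.25.
e_ss = 10/(1 + K_p) = 10/1.25 = 8.

8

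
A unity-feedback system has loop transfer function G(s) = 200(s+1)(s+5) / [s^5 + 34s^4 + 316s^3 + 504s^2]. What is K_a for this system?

125/63

The denominator has no term below 504s^2 — 2 poles at s=0, type 2.
K_a = lim_{s→0} s^2·G(s) = 200·1·5 / 504 = 125/63.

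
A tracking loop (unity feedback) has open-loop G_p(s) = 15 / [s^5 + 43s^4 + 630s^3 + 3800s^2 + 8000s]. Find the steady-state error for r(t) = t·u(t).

Lowest-order denominator term is 8000s, so the open loop has 1 pole at the origin → type 1 system.
K_v = lim_{s→0} s·G_p(s) = 15 / 8000 = 3/1600.
e_ss = 1/K_v = 1/(3/1600) = 1600/3.

1600/3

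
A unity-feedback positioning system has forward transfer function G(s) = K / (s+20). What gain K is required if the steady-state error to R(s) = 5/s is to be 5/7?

The open loop has no poles at the origin → type 0 system.
K_p = lim_{s→0} G(s) = K / (20) = 0.05·K.
e_ss = 5/(1 + K_p) = 5/7 ⇒ 1 + 0.05·K = 7 ⇒ K = 120.

120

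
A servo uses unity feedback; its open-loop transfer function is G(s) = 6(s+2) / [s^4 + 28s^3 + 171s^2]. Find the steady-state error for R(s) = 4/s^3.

57

Factoring s^2 from the denominator leaves a polynomial with constant term 171, so the system is type 2.
K_a = lim_{s→0} s^2·G(s) = 6·2 / 171 = 4/57.
r(t) = 2t^2 gives R(s) = 4/s^3.
e_ss = 4/K_a = 4/(4/57) = 57.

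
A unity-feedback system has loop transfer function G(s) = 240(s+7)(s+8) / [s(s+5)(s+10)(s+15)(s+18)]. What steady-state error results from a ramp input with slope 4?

The open loop has one pole at the origin → type 1 system.
K_v = lim_{s→0} s·G(s) = 240·7·8 / (5·10·15·18) = 224/225.
e_ss = 4/K_v = 4/(224/225) = 225/56.

225/56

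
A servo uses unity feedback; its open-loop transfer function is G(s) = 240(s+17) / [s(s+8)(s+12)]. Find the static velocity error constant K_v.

42.5

One free integrator in G(s): this is a type 1 system.
K_v = lim_{s→0} s·G(s) = 240·17 / (8·12) = 42.5.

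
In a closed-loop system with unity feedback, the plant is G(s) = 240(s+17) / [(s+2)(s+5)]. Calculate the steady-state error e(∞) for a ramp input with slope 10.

infinity

G(s) has no factors of s in the denominator, so the system is type 0.
K_v = lim_{s→0} s·G(s) = 0; the steady-state error to this ramp input grows without bound.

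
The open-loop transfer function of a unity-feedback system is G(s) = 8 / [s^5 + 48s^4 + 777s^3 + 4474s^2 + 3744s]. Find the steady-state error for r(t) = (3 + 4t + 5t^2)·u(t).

infinity

Factoring s from the denominator leaves a polynomial with constant term 3744, so the system is type 1. Treating each term separately:
  • 3: tracked with zero error.
  • 4t: e_ss = 4/K_v with K_v=1/468 → 1872.
  • 5t^2: a type-1 system cannot track it, e_ss → ∞.
The unbounded component dominates.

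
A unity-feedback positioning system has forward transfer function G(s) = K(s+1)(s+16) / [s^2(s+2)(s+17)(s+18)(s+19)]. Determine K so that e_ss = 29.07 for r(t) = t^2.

G(s) has two factors of s in the denominator, so the system is type 2.
K_a = lim_{s→0} s^2·G(s) = K·1·16 / (2·17·18·19) = (4/2907)·K.
e_ss = 2/K_a = 29.07 ⇒ K_a = 200/2907 ⇒ K = (200/2907)/(4/2907) = 50.

50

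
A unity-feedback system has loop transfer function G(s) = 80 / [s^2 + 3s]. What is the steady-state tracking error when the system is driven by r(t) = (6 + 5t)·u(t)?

0.1875

Lowest-order denominator term is 3s, so the open loop has 1 pole at the origin → type 1 system. Taking each input component in turn:
  • 6: tracked with zero error.
  • 5t: e_ss = 5/K_v with K_v=80/3 → 0.1875.
Total e_ss = 0.1875.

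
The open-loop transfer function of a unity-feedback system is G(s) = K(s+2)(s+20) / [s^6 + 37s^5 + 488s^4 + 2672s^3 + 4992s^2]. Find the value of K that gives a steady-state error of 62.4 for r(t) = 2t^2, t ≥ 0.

8

The denominator has no term below 4992s^2 — 2 poles at s=0, type 2.
K_a = lim_{s→0} s^2·G(s) = K·2·20 / 4992 = (5/624)·K.
e_ss = 4/K_a = 62.4 ⇒ K_a = 5/78 ⇒ K = (5/78)/(5/624) = 8.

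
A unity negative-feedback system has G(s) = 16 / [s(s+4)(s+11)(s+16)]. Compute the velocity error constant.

1/44

G(s) has one factor of s in the denominator, so the system is type 1.
K_v = lim_{s→0} s·G(s) = 16 / (4·11·16) = 1/44.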